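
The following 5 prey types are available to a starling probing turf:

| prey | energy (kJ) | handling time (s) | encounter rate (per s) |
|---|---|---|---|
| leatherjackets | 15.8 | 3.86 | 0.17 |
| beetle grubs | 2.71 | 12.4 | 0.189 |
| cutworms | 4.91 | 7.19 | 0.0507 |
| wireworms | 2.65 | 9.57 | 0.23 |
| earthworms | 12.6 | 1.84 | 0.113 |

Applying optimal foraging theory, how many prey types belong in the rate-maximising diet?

Rank by E/h (kJ/s): earthworms 6.85, leatherjackets 4.09, cutworms 0.683, wireworms 0.277, beetle grubs 0.219. Include each in turn until the next type's E/h falls below the running intake rate.
Rate on top 1: 1.179. leatherjackets: 4.09 > 1.179 → include.
Rate on top 2: 2.205. cutworms: 0.683 < 2.205 → exclude; stop.
Optimal diet: earthworms, leatherjackets — 2 of 5 types.

2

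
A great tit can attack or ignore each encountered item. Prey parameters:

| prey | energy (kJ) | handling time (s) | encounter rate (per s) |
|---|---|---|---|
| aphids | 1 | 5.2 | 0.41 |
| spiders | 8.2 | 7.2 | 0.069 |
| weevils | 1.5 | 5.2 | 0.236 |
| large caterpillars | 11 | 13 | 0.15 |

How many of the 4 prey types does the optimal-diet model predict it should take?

2

E/h in descending order: spiders 1.14, large caterpillars 0.846, weevils 0.288, aphids 0.192 kJ/s. The optimal diet is the largest prefix of this list for which every included type satisfies E_i/h_i > R on the types above it.
Rate on top 1: 0.378. large caterpillars: 0.846 > 0.378 → include.
Rate on top 2: 0.6429. weevils: 0.288 < 0.6429 → exclude; stop.
Optimal diet: spiders, large caterpillars — 2 of 4 types.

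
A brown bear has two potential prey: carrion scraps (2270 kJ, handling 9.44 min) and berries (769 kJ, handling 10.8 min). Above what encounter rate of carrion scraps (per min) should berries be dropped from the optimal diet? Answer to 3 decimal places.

0.045 per min

Drop berries once their profitability E₂/h₂ falls below the rate achievable on carrion scraps alone: E₂/h₂ = λE₁/(1 + λh₁).
Solve for λ: λE₁h₂ = E₂(1 + λh₁) → λ(E₁h₂ − E₂h₁) = E₂ → λ = E₂/(E₁h₂ − E₂h₁).
λ = 769/(2270×10.8 − 769×9.44) = 769/1.726e+04 = 0.04456 per min.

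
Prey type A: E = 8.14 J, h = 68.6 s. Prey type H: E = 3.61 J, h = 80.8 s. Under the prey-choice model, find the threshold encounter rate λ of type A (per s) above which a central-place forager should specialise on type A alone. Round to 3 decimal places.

0.009 per s

The zero-one rule: include type H iff E₂/h₂ > λE₁/(1+λh₁). Equality gives the switch point.
λE₁h₂ = E₂ + λE₂h₁ ⇒ λ = E₂/(E₁h₂ − E₂h₁) = 3.61/(657.7 − 247.6) = 0.008803 per s.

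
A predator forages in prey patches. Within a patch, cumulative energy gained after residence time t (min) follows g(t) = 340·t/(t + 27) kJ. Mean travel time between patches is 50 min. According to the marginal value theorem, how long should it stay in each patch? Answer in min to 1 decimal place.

Optimal t* satisfies g'(t*) = g(t*)/(T + t*).
g'(t) = 340·27/(t + 27)². Setting 340·27/(t+27)² = 340t/[(t+27)(50+t)] gives 27(50+t) = t(t+27), so t² = 27×50 = 1350.
t* = √1350 = 36.74 min.

36.7 min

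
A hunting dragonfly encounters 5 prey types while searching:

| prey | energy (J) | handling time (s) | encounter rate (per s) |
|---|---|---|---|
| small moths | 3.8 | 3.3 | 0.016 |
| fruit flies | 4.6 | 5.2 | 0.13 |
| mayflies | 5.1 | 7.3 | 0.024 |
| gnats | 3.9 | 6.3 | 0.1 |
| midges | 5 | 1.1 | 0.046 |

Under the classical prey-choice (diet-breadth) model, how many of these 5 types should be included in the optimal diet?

5

E/h in descending order: midges 4.55, small moths 1.15, fruit flies 0.885, mayflies 0.699, gnats 0.619 J/s. The optimal diet is the largest prefix of this list for which every included type satisfies E_i/h_i > R on the types above it.
Rate on top 1: 0.2189. small moths: 1.15 > 0.2189 → include.
Rate on top 2: 0.2635. fruit flies: 0.885 > 0.2635 → include.
Rate on top 3: 0.4995. mayflies: 0.699 > 0.4995 → include.
Rate on top 4: 0.5173. gnats: 0.619 > 0.5173 → include.
Optimal diet: midges, small moths, fruit flies, mayflies, gnats — 5 of 5 types.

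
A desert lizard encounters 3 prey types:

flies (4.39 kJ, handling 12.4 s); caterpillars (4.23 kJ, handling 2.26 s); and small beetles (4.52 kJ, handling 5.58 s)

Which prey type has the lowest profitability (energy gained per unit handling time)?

In descending order of E/h:
caterpillars: 4.23/2.26 = 1.87 kJ/s
small beetles: 4.52/5.58 = 0.81 kJ/s
flies: 4.39/12.4 = 0.354 kJ/s

flies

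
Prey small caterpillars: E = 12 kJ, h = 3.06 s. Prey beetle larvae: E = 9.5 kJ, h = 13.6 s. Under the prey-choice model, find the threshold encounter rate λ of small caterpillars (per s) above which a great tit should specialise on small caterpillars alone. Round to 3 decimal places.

0.071 per s

At the threshold, the rate on small caterpillars alone equals the profitability of beetle larvae: λ·12/(1 + λ·3.06) = 9.5/13.6 = 0.6985.
Rearranging, λ(12 − 0.6985×3.06) = 0.6985, so λ = 0.6985/9.863 = 0.07083 per s.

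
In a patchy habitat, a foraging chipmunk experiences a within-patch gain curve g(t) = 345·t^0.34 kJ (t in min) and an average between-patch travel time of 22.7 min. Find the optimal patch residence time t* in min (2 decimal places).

By the marginal value theorem, leave when the instantaneous gain rate g'(t) equals the habitat-wide average g(t)/(T + t).
g'(t) = 0.34·345·t^-0.66. Setting 0.34·345·t^-0.66 = 345·t^0.34/(22.7+t) gives 0.34(22.7+t) = t, so 0.66·t = 0.34×22.7.
t* = 0.34×22.7/0.66 = 11.69 min.

11.69 min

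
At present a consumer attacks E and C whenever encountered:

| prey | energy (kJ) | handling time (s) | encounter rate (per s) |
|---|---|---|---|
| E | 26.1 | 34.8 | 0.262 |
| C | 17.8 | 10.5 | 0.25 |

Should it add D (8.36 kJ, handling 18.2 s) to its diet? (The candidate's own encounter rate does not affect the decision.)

No

Intake rate on the current diet: R = (0.262×26.1 + 0.25×17.8) / (1 + 0.262×34.8 + 0.25×10.5) = 11.29/12.74 = 0.8859 kJ/s.
Profitability of D: 8.36/18.2 = 0.4593 kJ/s.
0.4593 < 0.8859, so adding D would lower the average — exclude it.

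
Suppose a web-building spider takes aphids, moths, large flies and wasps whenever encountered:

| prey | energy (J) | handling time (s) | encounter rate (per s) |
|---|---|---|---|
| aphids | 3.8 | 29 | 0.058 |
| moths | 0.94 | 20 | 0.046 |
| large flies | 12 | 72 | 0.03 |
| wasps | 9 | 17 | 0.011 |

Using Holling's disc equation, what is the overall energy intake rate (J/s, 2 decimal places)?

0.12 J/s

R = (0.058×3.8 + 0.046×0.94 + 0.03×12 + 0.011×9) / (1 + 0.058×29 + 0.046×20 + 0.03×72 + 0.011×17) = 0.7226/5.949 = 0.1215 J/s.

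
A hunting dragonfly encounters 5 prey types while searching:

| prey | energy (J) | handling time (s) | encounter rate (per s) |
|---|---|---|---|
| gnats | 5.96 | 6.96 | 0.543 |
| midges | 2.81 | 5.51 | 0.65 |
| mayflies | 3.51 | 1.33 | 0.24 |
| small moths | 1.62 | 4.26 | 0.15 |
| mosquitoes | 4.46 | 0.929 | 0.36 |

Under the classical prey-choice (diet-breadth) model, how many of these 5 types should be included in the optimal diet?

Profitabilities (E/h, J/s): mosquitoes 4.8, mayflies 2.64, gnats 0.856, midges 0.51, small moths 0.38. Add prey in this order while the next type's profitability exceeds the intake rate on those already taken.
Rate on top 1: 1.203. mayflies: 2.64 > 1.203 → include.
Rate on top 2: 1.48. gnats: 0.856 < 1.48 → exclude; stop.
Optimal diet: mosquitoes, mayflies — 2 of 5 types.

2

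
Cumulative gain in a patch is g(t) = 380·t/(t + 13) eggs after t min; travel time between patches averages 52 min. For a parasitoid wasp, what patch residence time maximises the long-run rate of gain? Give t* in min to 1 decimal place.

26.0 min

Optimal t* satisfies g'(t*) = g(t*)/(T + t*).
g'(t) = 380·13/(t + 13)². Setting 380·13/(t+13)² = 380t/[(t+13)(52+t)] gives 13(52+t) = t(t+13), so t² = 13×52 = 676.
t* = √676 = 26 min.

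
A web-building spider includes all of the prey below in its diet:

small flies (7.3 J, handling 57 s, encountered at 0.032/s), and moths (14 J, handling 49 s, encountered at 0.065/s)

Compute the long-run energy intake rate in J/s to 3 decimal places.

0.190 J/s

Energy encountered per unit search time: 0.032×7.3 + 0.065×14 = 1.144 J/s.
Handling time per unit search time: 0.032×57 + 0.065×49 = 5.009.
Rate = 1.144/(1 + 5.009) = 0.1903 J/s.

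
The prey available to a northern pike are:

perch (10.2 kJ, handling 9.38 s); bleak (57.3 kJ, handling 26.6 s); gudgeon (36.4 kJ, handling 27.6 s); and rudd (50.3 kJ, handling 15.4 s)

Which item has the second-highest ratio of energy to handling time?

bleak

Profitability E/h (kJ/s): perch = 10.2/9.38 = 1.09, bleak = 57.3/26.6 = 2.15, gudgeon = 36.4/27.6 = 1.32, rudd = 50.3/15.4 = 3.27.
Ranked: rudd > bleak > gudgeon > perch.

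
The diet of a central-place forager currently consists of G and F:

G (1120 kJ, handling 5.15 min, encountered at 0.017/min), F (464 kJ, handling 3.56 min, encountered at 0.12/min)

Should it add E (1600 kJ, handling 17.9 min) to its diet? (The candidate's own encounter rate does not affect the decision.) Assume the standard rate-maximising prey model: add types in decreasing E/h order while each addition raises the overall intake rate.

Intake rate on the current diet: R = (0.017×1120 + 0.12×464) / (1 + 0.017×5.15 + 0.12×3.56) = 74.72/1.515 = 49.33 kJ/min.
E: E/h = 1600/17.9 = 89.39 kJ/min.
Since 89.39 > R, including E increases the long-run rate.

Yes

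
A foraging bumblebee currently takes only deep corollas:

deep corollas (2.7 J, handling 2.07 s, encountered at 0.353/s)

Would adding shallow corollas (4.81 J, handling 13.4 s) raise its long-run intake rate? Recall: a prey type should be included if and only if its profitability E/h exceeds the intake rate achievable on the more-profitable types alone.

No

Intake rate on the current diet: R = (0.353×2.7) / (1 + 0.353×2.07) = 0.9531/1.731 = 0.5507 J/s.
Profitability of shallow corollas: 4.81/13.4 = 0.359 J/s.
Since 0.359 < R, time spent handling shallow corollas is better spent searching.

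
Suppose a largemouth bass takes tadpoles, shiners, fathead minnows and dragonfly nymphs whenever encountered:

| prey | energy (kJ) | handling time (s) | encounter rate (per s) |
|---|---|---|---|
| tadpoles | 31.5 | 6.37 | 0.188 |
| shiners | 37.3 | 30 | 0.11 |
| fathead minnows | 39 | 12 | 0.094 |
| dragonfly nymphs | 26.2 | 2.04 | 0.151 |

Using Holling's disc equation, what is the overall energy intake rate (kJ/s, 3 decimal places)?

Energy encountered per unit search time: 0.188×31.5 + 0.11×37.3 + 0.094×39 + 0.151×26.2 = 17.65 kJ/s.
Handling time per unit search time: 0.188×6.37 + 0.11×30 + 0.094×12 + 0.151×2.04 = 5.934.
Rate = 17.65/(1 + 5.934) = 2.545 kJ/s.

2.545 kJ/s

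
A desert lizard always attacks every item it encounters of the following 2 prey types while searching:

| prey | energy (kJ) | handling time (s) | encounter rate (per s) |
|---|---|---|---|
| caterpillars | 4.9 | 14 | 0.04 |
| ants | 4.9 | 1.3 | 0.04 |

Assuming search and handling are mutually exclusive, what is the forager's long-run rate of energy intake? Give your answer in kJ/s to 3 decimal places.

0.243 kJ/s

R = (0.04×4.9 + 0.04×4.9) / (1 + 0.04×14 + 0.04×1.3) = 0.392/1.612 = 0.2432 kJ/s.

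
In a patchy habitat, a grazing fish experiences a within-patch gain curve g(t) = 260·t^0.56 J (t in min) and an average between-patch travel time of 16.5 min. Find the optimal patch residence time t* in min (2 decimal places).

21.00 min

By the marginal value theorem, leave when the instantaneous gain rate g'(t) equals the habitat-wide average g(t)/(T + t).
g'(t) = 0.56·260·t^-0.44. Setting 0.56·260·t^-0.44 = 260·t^0.56/(16.5+t) gives 0.56(16.5+t) = t, so 0.44·t = 0.56×16.5.
t* = 0.56×16.5/0.44 = 21 min.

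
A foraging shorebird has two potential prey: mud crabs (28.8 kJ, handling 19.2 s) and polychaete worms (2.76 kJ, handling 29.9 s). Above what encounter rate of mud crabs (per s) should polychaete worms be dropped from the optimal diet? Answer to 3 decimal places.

0.003 per s

Drop polychaete worms once their profitability E₂/h₂ falls below the rate achievable on mud crabs alone: E₂/h₂ = λE₁/(1 + λh₁).
Solve for λ: λE₁h₂ = E₂(1 + λh₁) → λ(E₁h₂ − E₂h₁) = E₂ → λ = E₂/(E₁h₂ − E₂h₁).
λ = 2.76/(28.8×29.9 − 2.76×19.2) = 2.76/808.1 = 0.003415 per s.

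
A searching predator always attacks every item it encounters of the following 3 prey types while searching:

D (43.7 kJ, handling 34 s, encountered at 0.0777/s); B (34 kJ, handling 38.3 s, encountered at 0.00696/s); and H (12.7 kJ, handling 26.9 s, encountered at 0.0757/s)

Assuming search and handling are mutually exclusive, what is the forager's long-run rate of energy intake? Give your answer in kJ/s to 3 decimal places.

0.773 kJ/s

Energy encountered per unit search time: 0.0777×43.7 + 0.00696×34 + 0.0757×12.7 = 4.594 kJ/s.
Handling time per unit search time: 0.0777×34 + 0.00696×38.3 + 0.0757×26.9 = 4.945.
Rate = 4.594/(1 + 4.945) = 0.7727 kJ/s.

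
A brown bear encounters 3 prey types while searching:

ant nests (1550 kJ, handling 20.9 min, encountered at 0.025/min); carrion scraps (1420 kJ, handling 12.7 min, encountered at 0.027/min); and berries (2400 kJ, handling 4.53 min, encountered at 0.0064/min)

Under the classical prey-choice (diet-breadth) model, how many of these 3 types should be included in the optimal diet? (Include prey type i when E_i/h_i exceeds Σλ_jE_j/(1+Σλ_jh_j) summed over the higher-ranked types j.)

3

Profitabilities (E/h, kJ/min): berries 530, carrion scraps 112, ant nests 74.2. Add prey in this order while the next type's profitability exceeds the intake rate on those already taken.
Rate on top 1: 14.93. carrion scraps: 112 > 14.93 → include.
Rate on top 2: 39.14. ant nests: 74.2 > 39.14 → include.
Optimal diet: berries, carrion scraps, ant nests — 3 of 3 types.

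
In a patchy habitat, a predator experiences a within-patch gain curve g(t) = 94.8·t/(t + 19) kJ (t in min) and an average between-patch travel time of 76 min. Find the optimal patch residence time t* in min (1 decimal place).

Optimal t* satisfies g'(t*) = g(t*)/(T + t*).
g'(t) = 94.8·19/(t + 19)². Setting 94.8·19/(t+19)² = 94.8t/[(t+19)(76+t)] gives 19(76+t) = t(t+19), so t² = 19×76 = 1444.
t* = √1444 = 38 min.

38.0 min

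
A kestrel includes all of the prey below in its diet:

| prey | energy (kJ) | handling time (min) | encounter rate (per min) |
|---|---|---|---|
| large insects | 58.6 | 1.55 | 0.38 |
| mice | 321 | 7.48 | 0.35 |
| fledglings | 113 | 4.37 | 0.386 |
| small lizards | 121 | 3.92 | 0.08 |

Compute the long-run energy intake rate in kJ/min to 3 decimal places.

30.273 kJ/min

R = Σλ_iE_i / (1 + Σλ_ih_i)
Numerator: 0.38×58.6 + 0.35×321 + 0.386×113 + 0.08×121 = 187.9
Denominator: 1 + 0.38×1.55 + 0.35×7.48 + 0.386×4.37 + 0.08×3.92 = 6.207
R = 187.9/6.207 = 30.27 kJ/min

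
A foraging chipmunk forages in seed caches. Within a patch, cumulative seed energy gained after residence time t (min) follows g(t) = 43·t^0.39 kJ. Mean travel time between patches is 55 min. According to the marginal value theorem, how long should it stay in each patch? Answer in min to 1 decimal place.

35.2 min

By the marginal value theorem, leave when the instantaneous gain rate g'(t) equals the habitat-wide average g(t)/(T + t).
g'(t) = 0.39·43·t^-0.61. Setting 0.39·43·t^-0.61 = 43·t^0.39/(55+t) gives 0.39(55+t) = t, so 0.61·t = 0.39×55.
t* = 0.39×55/0.61 = 35.16 min.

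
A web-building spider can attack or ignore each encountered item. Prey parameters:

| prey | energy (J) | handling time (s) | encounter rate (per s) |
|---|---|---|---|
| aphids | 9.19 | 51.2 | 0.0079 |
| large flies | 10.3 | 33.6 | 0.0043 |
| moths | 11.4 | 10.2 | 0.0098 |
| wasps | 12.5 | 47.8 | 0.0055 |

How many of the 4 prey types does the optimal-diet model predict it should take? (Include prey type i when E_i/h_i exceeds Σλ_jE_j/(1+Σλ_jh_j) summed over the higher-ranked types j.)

4

E/h in descending order: moths 1.12, large flies 0.307, wasps 0.262, aphids 0.179 J/s. The optimal diet is the largest prefix of this list for which every included type satisfies E_i/h_i > R on the types above it.
Rate on top 1: 0.1016. large flies: 0.307 > 0.1016 → include.
Rate on top 2: 0.1254. wasps: 0.262 > 0.1254 → include.
Rate on top 3: 0.1491. aphids: 0.179 > 0.1491 → include.
Optimal diet: moths, large flies, wasps, aphids — 4 of 4 types.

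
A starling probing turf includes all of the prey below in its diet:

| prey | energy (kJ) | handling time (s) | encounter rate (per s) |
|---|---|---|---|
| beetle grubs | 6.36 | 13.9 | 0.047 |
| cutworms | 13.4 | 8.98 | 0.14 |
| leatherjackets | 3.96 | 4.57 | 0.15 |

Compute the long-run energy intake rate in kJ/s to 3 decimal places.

0.770 kJ/s

R = (0.047×6.36 + 0.14×13.4 + 0.15×3.96) / (1 + 0.047×13.9 + 0.14×8.98 + 0.15×4.57) = 2.769/3.596 = 0.77 kJ/s.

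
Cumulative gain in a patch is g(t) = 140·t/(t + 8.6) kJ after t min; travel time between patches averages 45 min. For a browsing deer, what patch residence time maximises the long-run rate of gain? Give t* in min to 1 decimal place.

19.7 min

Maximise g(t)/(T+t): set derivative to zero → g'(t)(T+t) = g(t).
g'(t) = 140·8.6/(t + 8.6)². Setting 140·8.6/(t+8.6)² = 140t/[(t+8.6)(45+t)] gives 8.6(45+t) = t(t+8.6), so t² = 8.6×45 = 387.
t* = √387 = 19.67 min.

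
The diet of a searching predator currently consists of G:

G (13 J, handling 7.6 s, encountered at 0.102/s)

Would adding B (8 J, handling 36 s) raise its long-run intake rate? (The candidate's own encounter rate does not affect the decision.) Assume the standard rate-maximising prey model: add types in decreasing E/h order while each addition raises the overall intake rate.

Intake rate on the current diet: R = (0.102×13) / (1 + 0.102×7.6) = 1.326/1.775 = 0.747 J/s.
Profitability of B: 8/36 = 0.2222 J/s.
0.2222 < 0.747, so adding B would lower the average — exclude it.

No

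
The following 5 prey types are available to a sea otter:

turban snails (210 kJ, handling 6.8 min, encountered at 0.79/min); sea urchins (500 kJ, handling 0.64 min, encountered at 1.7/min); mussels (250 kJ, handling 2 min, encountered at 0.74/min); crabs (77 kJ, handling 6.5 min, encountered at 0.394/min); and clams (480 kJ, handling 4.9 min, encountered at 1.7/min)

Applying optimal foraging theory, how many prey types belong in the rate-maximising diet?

Rank by E/h (kJ/min): sea urchins 781, mussels 125, clams 98, turban snails 30.9, crabs 11.8. Include each in turn until the next type's E/h falls below the running intake rate.
Rate on top 1: 407.1. mussels: 125 < 407.1 → exclude; stop.
Optimal diet: sea urchins — 1 of 5 types.

1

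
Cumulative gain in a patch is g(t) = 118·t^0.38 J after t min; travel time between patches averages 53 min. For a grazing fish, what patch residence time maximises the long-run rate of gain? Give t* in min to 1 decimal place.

32.5 min

Optimal t* satisfies g'(t*) = g(t*)/(T + t*).
g'(t) = 0.38·118·t^-0.62. Setting 0.38·118·t^-0.62 = 118·t^0.38/(53+t) gives 0.38(53+t) = t, so 0.62·t = 0.38×53.
t* = 0.38×53/0.62 = 32.48 min.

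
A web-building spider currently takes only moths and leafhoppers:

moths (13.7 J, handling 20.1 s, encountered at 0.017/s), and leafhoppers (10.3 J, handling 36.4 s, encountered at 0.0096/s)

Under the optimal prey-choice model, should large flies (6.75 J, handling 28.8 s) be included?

Yes

On moths and leafhoppers alone, R = ΣλE/(1+Σλh) = 0.3318/1.691 = 0.1962 J/s.
Profitability of large flies: 6.75/28.8 = 0.2344 J/s.
0.2344 > 0.1962, so adding large flies raises the average — include it.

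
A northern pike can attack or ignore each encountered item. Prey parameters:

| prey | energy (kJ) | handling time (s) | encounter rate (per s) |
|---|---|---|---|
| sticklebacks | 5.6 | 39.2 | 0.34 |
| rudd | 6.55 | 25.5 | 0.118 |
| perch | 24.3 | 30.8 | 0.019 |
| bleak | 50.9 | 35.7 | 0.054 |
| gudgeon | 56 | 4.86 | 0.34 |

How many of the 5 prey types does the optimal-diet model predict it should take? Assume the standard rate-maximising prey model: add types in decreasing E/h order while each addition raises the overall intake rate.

1

E/h in descending order: gudgeon 11.5, bleak 1.43, perch 0.789, rudd 0.257, sticklebacks 0.143 kJ/s. The optimal diet is the largest prefix of this list for which every included type satisfies E_i/h_i > R on the types above it.
Rate on top 1: 7.178. bleak: 1.43 < 7.178 → exclude; stop.
Optimal diet: gudgeon — 1 of 5 types.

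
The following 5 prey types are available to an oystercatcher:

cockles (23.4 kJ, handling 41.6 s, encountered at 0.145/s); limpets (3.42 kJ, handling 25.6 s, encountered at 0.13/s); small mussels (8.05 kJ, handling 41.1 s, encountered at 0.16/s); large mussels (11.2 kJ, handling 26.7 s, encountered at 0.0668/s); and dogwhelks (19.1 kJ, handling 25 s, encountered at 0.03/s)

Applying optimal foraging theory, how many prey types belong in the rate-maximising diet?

2

Rank by E/h (kJ/s): dogwhelks 0.764, cockles 0.562, large mussels 0.419, small mussels 0.196, limpets 0.134. Include each in turn until the next type's E/h falls below the running intake rate.
Rate on top 1: 0.3274. cockles: 0.562 > 0.3274 → include.
Rate on top 2: 0.5096. large mussels: 0.419 < 0.5096 → exclude; stop.
Optimal diet: dogwhelks, cockles — 2 of 5 types.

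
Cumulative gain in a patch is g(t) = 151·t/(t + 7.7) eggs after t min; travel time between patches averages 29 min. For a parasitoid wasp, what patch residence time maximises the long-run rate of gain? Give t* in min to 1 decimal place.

14.9 min

Optimal t* satisfies g'(t*) = g(t*)/(T + t*).
g'(t) = 151·7.7/(t + 7.7)². Setting 151·7.7/(t+7.7)² = 151t/[(t+7.7)(29+t)] gives 7.7(29+t) = t(t+7.7), so t² = 7.7×29 = 223.3.
t* = √223.3 = 14.94 min.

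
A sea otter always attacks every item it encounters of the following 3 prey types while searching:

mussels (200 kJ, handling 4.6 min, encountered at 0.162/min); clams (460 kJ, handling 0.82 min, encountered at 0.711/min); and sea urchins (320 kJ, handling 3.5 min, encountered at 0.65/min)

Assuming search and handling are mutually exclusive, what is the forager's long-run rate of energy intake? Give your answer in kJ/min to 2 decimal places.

123.27 kJ/min

R = (0.162×200 + 0.711×460 + 0.65×320) / (1 + 0.162×4.6 + 0.711×0.82 + 0.65×3.5) = 567.5/4.603 = 123.3 kJ/min.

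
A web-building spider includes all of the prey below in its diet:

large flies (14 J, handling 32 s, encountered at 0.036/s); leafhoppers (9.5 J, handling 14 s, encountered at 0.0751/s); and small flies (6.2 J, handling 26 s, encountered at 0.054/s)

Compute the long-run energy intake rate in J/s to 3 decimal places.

0.337 J/s

Energy encountered per unit search time: 0.036×14 + 0.0751×9.5 + 0.054×6.2 = 1.552 J/s.
Handling time per unit search time: 0.036×32 + 0.0751×14 + 0.054×26 = 3.607.
Rate = 1.552/(1 + 3.607) = 0.3369 J/s.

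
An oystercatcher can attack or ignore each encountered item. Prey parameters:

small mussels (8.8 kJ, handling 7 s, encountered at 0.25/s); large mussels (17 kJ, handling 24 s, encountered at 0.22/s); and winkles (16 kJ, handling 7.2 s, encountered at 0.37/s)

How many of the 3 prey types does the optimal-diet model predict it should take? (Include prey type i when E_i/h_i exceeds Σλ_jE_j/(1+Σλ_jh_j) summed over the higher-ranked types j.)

Profitabilities (E/h, kJ/s): winkles 2.22, small mussels 1.26, large mussels 0.708. Add prey in this order while the next type's profitability exceeds the intake rate on those already taken.
Rate on top 1: 1.616. small mussels: 1.26 < 1.616 → exclude; stop.
Optimal diet: winkles — 1 of 3 types.

1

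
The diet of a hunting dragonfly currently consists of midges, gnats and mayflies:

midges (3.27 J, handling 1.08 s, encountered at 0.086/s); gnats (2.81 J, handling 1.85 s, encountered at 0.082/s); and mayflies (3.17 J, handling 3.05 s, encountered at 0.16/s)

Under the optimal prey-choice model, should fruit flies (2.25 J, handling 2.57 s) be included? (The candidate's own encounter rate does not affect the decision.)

Yes

Current rate: (0.086×3.27 + 0.082×2.81 + 0.16×3.17)/(1 + 0.086×1.08 + 0.082×1.85 + 0.16×3.05) = 0.588 J/s.
Profitability of fruit flies: 2.25/2.57 = 0.8755 J/s.
Since 0.8755 > R, including fruit flies increases the long-run rate.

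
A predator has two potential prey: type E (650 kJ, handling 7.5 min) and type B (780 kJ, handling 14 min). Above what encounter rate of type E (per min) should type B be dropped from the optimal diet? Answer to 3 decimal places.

Drop type B once their profitability E₂/h₂ falls below the rate achievable on type E alone: E₂/h₂ = λE₁/(1 + λh₁).
Solve for λ: λE₁h₂ = E₂(1 + λh₁) → λ(E₁h₂ − E₂h₁) = E₂ → λ = E₂/(E₁h₂ − E₂h₁).
λ = 780/(650×14 − 780×7.5) = 780/3250 = 0.24 per min.

0.240 per min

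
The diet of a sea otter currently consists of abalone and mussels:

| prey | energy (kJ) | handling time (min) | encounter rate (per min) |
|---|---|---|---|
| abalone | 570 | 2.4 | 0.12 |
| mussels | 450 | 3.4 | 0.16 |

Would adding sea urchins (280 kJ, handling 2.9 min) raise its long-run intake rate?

Intake rate on the current diet: R = (0.12×570 + 0.16×450) / (1 + 0.12×2.4 + 0.16×3.4) = 140.4/1.832 = 76.64 kJ/min.
Profitability of sea urchins: 280/2.9 = 96.55 kJ/min.
Since 96.55 > R, including sea urchins increases the long-run rate.

Yes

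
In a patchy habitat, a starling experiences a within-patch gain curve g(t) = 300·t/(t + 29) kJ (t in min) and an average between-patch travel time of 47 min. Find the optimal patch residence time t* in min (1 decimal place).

By the marginal value theorem, leave when the instantaneous gain rate g'(t) equals the habitat-wide average g(t)/(T + t).
g'(t) = 300·29/(t + 29)². Setting 300·29/(t+29)² = 300t/[(t+29)(47+t)] gives 29(47+t) = t(t+29), so t² = 29×47 = 1363.
t* = √1363 = 36.92 min.

36.9 min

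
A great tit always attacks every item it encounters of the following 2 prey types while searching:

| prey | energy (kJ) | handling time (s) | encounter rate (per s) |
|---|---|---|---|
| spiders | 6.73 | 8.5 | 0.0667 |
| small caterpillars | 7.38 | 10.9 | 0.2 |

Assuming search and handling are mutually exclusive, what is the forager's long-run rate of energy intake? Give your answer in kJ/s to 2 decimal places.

0.51 kJ/s

R = (0.0667×6.73 + 0.2×7.38) / (1 + 0.0667×8.5 + 0.2×10.9) = 1.925/3.747 = 0.5137 kJ/s.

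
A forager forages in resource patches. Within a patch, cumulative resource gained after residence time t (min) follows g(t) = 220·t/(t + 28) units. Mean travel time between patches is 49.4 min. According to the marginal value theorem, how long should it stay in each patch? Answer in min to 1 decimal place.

37.2 min

By the marginal value theorem, leave when the instantaneous gain rate g'(t) equals the habitat-wide average g(t)/(T + t).
g'(t) = 220·28/(t + 28)². Setting 220·28/(t+28)² = 220t/[(t+28)(49.4+t)] gives 28(49.4+t) = t(t+28), so t² = 28×49.4 = 1383.
t* = √1383 = 37.19 min.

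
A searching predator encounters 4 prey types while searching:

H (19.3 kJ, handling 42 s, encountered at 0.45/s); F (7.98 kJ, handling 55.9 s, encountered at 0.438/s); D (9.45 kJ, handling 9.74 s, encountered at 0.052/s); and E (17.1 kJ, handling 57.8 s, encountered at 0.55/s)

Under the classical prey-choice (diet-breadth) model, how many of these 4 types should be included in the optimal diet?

Profitabilities (E/h, kJ/s): D 0.97, H 0.46, E 0.296, F 0.143. Add prey in this order while the next type's profitability exceeds the intake rate on those already taken.
Rate on top 1: 0.3262. H: 0.46 > 0.3262 → include.
Rate on top 2: 0.4497. E: 0.296 < 0.4497 → exclude; stop.
Optimal diet: D, H — 2 of 4 types.

2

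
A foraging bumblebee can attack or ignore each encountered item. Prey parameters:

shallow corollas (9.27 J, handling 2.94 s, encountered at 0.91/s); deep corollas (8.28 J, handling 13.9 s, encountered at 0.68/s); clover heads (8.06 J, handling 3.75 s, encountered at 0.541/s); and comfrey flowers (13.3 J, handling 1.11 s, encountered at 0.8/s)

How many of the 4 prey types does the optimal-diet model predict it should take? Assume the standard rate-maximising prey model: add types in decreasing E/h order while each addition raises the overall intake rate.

Rank by E/h (J/s): comfrey flowers 12, shallow corollas 3.15, clover heads 2.15, deep corollas 0.596. Include each in turn until the next type's E/h falls below the running intake rate.
Rate on top 1: 5.636. shallow corollas: 3.15 < 5.636 → exclude; stop.
Optimal diet: comfrey flowers — 1 of 4 types.

1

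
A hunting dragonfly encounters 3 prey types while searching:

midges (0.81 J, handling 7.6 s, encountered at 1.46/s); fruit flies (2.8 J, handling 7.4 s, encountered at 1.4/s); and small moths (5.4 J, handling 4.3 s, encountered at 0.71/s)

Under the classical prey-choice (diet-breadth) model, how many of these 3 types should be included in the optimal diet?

Rank by E/h (J/s): small moths 1.26, fruit flies 0.378, midges 0.107. Include each in turn until the next type's E/h falls below the running intake rate.
Rate on top 1: 0.946. fruit flies: 0.378 < 0.946 → exclude; stop.
Optimal diet: small moths — 1 of 3 types.

1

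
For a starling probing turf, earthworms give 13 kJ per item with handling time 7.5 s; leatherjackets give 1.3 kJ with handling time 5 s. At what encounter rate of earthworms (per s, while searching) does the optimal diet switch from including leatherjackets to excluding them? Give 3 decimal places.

0.024 per s

Drop leatherjackets once their profitability E₂/h₂ falls below the rate achievable on earthworms alone: E₂/h₂ = λE₁/(1 + λh₁).
Solve for λ: λE₁h₂ = E₂(1 + λh₁) → λ(E₁h₂ − E₂h₁) = E₂ → λ = E₂/(E₁h₂ − E₂h₁).
λ = 1.3/(13×5 − 1.3×7.5) = 1.3/55.25 = 0.02353 per s.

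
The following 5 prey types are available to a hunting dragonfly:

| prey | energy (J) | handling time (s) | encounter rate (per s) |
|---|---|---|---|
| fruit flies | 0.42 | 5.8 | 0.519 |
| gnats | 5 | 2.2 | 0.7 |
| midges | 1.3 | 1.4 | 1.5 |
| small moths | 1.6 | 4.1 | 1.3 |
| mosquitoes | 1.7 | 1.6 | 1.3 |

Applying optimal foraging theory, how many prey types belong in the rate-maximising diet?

Rank by E/h (J/s): gnats 2.27, mosquitoes 1.06, midges 0.929, small moths 0.39, fruit flies 0.0724. Include each in turn until the next type's E/h falls below the running intake rate.
Rate on top 1: 1.378. mosquitoes: 1.06 < 1.378 → exclude; stop.
Optimal diet: gnats — 1 of 5 types.

1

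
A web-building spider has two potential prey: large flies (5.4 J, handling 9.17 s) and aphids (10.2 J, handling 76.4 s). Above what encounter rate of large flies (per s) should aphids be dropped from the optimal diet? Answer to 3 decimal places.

0.032 per s

The zero-one rule: include aphids iff E₂/h₂ > λE₁/(1+λh₁). Equality gives the switch point.
λE₁h₂ = E₂ + λE₂h₁ ⇒ λ = E₂/(E₁h₂ − E₂h₁) = 10.2/(412.6 − 93.53) = 0.03197 per s.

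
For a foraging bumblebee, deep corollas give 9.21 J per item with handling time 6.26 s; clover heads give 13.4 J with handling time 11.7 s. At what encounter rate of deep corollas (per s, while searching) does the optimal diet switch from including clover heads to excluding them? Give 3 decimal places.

Drop clover heads once their profitability E₂/h₂ falls below the rate achievable on deep corollas alone: E₂/h₂ = λE₁/(1 + λh₁).
Solve for λ: λE₁h₂ = E₂(1 + λh₁) → λ(E₁h₂ − E₂h₁) = E₂ → λ = E₂/(E₁h₂ − E₂h₁).
λ = 13.4/(9.21×11.7 − 13.4×6.26) = 13.4/23.87 = 0.5613 per s.

0.561 per s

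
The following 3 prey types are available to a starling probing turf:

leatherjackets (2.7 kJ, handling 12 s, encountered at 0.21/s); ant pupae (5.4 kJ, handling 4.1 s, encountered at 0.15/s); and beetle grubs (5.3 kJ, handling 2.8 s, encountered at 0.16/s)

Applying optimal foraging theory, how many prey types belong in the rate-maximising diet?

2

Profitabilities (E/h, kJ/s): beetle grubs 1.89, ant pupae 1.32, leatherjackets 0.225. Add prey in this order while the next type's profitability exceeds the intake rate on those already taken.
Rate on top 1: 0.5856. ant pupae: 1.32 > 0.5856 → include.
Rate on top 2: 0.8037. leatherjackets: 0.225 < 0.8037 → exclude; stop.
Optimal diet: beetle grubs, ant pupae — 2 of 3 types.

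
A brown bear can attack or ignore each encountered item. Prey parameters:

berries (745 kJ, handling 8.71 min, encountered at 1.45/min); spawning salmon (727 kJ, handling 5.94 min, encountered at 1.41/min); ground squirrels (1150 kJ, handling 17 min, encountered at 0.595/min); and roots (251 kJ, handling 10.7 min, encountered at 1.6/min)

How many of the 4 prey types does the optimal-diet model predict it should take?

1

Rank by E/h (kJ/min): spawning salmon 122, berries 85.5, ground squirrels 67.6, roots 23.5. Include each in turn until the next type's E/h falls below the running intake rate.
Rate on top 1: 109.3. berries: 85.5 < 109.3 → exclude; stop.
Optimal diet: spawning salmon — 1 of 4 types.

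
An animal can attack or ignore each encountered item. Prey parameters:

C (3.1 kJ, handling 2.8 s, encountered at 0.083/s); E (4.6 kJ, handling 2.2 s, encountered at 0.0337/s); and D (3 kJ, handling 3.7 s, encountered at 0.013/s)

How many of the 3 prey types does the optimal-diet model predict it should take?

E/h in descending order: E 2.09, C 1.11, D 0.811 kJ/s. The optimal diet is the largest prefix of this list for which every included type satisfies E_i/h_i > R on the types above it.
Rate on top 1: 0.1443. C: 1.11 > 0.1443 → include.
Rate on top 2: 0.3156. D: 0.811 > 0.3156 → include.
Optimal diet: E, C, D — 3 of 3 types.

3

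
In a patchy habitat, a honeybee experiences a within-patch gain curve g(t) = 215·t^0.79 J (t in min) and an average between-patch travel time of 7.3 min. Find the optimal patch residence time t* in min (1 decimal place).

27.5 min

Maximise g(t)/(T+t): set derivative to zero → g'(t)(T+t) = g(t).
g'(t) = 0.79·215·t^-0.21. Setting 0.79·215·t^-0.21 = 215·t^0.79/(7.3+t) gives 0.79(7.3+t) = t, so 0.21·t = 0.79×7.3.
t* = 0.79×7.3/0.21 = 27.46 min.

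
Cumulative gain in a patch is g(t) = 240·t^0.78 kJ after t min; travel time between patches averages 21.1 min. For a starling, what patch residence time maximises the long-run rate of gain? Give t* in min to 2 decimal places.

Optimal t* satisfies g'(t*) = g(t*)/(T + t*).
g'(t) = 0.78·240·t^-0.22. Setting 0.78·240·t^-0.22 = 240·t^0.78/(21.1+t) gives 0.78(21.1+t) = t, so 0.22·t = 0.78×21.1.
t* = 0.78×21.1/0.22 = 74.81 min.

74.81 min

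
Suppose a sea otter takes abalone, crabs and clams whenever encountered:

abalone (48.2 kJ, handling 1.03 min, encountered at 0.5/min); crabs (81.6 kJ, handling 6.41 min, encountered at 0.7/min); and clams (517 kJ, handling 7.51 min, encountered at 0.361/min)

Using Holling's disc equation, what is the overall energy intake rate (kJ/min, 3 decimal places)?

30.742 kJ/min

Energy encountered per unit search time: 0.5×48.2 + 0.7×81.6 + 0.361×517 = 267.9 kJ/min.
Handling time per unit search time: 0.5×1.03 + 0.7×6.41 + 0.361×7.51 = 7.713.
Rate = 267.9/(1 + 7.713) = 30.74 kJ/min.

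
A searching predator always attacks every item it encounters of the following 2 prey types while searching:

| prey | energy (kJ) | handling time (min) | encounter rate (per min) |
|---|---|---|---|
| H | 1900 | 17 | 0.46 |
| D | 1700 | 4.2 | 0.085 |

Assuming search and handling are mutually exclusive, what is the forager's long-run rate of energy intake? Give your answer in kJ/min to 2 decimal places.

R = Σλ_iE_i / (1 + Σλ_ih_i)
Numerator: 0.46×1900 + 0.085×1700 = 1018
Denominator: 1 + 0.46×17 + 0.085×4.2 = 9.177
R = 1018/9.177 = 111 kJ/min

110.98 kJ/min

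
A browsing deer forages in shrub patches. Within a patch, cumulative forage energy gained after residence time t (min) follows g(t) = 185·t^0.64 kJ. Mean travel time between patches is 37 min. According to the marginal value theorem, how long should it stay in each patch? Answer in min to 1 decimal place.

65.8 min

Optimal t* satisfies g'(t*) = g(t*)/(T + t*).
g'(t) = 0.64·185·t^-0.36. Setting 0.64·185·t^-0.36 = 185·t^0.64/(37+t) gives 0.64(37+t) = t, so 0.36·t = 0.64×37.
t* = 0.64×37/0.36 = 65.78 min.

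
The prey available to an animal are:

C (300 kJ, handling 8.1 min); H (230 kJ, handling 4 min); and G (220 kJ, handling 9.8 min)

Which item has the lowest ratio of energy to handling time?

Profitability E/h (kJ/min): C = 300/8.1 = 37, H = 230/4 = 57.5, G = 220/9.8 = 22.4.
Ranked: H > C > G.

G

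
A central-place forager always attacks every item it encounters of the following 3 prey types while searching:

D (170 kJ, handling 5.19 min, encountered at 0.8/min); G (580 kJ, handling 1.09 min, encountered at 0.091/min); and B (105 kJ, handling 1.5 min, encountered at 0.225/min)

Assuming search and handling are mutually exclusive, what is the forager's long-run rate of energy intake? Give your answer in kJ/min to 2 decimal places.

R = Σλ_iE_i / (1 + Σλ_ih_i)
Numerator: 0.8×170 + 0.091×580 + 0.225×105 = 212.4
Denominator: 1 + 0.8×5.19 + 0.091×1.09 + 0.225×1.5 = 5.589
R = 212.4/5.589 = 38.01 kJ/min

38.01 kJ/min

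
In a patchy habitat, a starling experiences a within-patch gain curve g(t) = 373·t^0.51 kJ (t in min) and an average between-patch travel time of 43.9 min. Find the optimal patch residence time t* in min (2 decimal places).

45.69 min

Optimal t* satisfies g'(t*) = g(t*)/(T + t*).
g'(t) = 0.51·373·t^-0.49. Setting 0.51·373·t^-0.49 = 373·t^0.51/(43.9+t) gives 0.51(43.9+t) = t, so 0.49·t = 0.51×43.9.
t* = 0.51×43.9/0.49 = 45.69 min.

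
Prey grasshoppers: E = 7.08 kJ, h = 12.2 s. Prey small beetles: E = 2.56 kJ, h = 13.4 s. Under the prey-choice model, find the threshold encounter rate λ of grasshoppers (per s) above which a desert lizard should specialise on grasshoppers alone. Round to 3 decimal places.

0.040 per s

The zero-one rule: include small beetles iff E₂/h₂ > λE₁/(1+λh₁). Equality gives the switch point.
λE₁h₂ = E₂ + λE₂h₁ ⇒ λ = E₂/(E₁h₂ − E₂h₁) = 2.56/(94.87 − 31.23) = 0.04023 per s.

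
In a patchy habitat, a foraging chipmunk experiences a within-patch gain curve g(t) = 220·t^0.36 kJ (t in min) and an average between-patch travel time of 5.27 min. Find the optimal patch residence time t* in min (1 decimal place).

Maximise g(t)/(T+t): set derivative to zero → g'(t)(T+t) = g(t).
g'(t) = 0.36·220·t^-0.64. Setting 0.36·220·t^-0.64 = 220·t^0.36/(5.27+t) gives 0.36(5.27+t) = t, so 0.64·t = 0.36×5.27.
t* = 0.36×5.27/0.64 = 2.964 min.

3.0 min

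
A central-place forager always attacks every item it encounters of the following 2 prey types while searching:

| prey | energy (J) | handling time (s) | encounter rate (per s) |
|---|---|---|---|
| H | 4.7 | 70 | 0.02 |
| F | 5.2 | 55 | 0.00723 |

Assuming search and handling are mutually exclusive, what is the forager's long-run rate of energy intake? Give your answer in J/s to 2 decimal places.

R = (0.02×4.7 + 0.00723×5.2) / (1 + 0.02×70 + 0.00723×55) = 0.1316/2.798 = 0.04704 J/s.

0.05 J/s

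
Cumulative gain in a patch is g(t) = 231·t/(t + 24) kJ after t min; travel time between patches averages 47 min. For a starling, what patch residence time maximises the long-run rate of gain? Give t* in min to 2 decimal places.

33.59 min

Maximise g(t)/(T+t): set derivative to zero → g'(t)(T+t) = g(t).
g'(t) = 231·24/(t + 24)². Setting 231·24/(t+24)² = 231t/[(t+24)(47+t)] gives 24(47+t) = t(t+24), so t² = 24×47 = 1128.
t* = √1128 = 33.59 min.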